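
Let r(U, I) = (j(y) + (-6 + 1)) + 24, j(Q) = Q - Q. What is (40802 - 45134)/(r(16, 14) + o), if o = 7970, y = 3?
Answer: -1444/2663 ≈ -0.54225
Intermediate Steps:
j(Q) = 0
r(U, I) = 19 (r(U, I) = (0 + (-6 + 1)) + 24 = (0 - 5) + 24 = -5 + 24 = 19)
(40802 - 45134)/(r(16, 14) + o) = (40802 - 45134)/(19 + 7970) = -4332/7989 = -4332*1/7989 = -1444/2663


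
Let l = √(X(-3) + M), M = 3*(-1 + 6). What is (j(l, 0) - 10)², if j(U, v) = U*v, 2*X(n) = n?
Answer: 100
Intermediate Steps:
X(n) = n/2
M = 15 (M = 3*5 = 15)
l = 3*√6/2 (l = √((½)*(-3) + 15) = √(-3/2 + 15) = √(27/2) = 3*√6/2 ≈ 3.6742)
(j(l, 0) - 10)² = ((3*√6/2)*0 - 10)² = (0 - 10)² = (-10)² = 100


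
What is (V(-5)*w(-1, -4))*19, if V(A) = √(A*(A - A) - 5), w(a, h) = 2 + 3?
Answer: 95*I*√5 ≈ 212.43*I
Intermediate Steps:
w(a, h) = 5
V(A) = I*√5 (V(A) = √(A*0 - 5) = √(0 - 5) = √(-5) = I*√5)
(V(-5)*w(-1, -4))*19 = ((I*√5)*5)*19 = (5*I*√5)*19 = 95*I*√5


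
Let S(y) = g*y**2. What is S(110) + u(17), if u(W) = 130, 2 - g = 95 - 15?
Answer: -943670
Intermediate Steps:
g = -78 (g = 2 - (95 - 15) = 2 - 1*80 = 2 - 80 = -78)
S(y) = -78*y**2
S(110) + u(17) = -78*110**2 + 130 = -78*12100 + 130 = -943800 + 130 = -943670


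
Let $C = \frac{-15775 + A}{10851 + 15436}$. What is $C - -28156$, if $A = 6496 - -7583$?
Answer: $\frac{740135076}{26287} \approx 28156.0$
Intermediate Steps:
$A = 14079$ ($A = 6496 + 7583 = 14079$)
$C = - \frac{1696}{26287}$ ($C = \frac{-15775 + 14079}{10851 + 15436} = - \frac{1696}{26287} \approx -0.064519$)
$C - -28156 = - \frac{1696}{26287} - -28156 = - \frac{1696}{26287} + 28156 = \frac{740135076}{26287}$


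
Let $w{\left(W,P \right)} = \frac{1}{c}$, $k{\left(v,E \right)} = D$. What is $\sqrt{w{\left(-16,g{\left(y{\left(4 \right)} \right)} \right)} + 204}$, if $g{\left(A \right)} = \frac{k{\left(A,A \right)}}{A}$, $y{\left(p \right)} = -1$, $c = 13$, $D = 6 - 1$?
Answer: $\frac{\sqrt{34489}}{13} \approx 14.286$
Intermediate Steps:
$D = 5$
$k{\left(v,E \right)} = 5$
$g{\left(A \right)} = \frac{5}{A}$
$w{\left(W,P \right)} = \frac{1}{13}$
$\sqrt{w{\left(-16,g{\left(y{\left(4 \right)} \right)} \right)} + 204} = \sqrt{\frac{1}{13} + 204} = \sqrt{\frac{2653}{13}} = \frac{\sqrt{34489}}{13}$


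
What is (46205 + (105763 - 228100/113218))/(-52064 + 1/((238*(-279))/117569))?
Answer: -81604666394532/27958952978839 ≈ -2.9187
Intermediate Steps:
(46205 + (105763 - 228100/113218))/(-52064 + 1/((238*(-279))/117569)) = (46205 + (105763 - 228100*1/113218))/(-52064 + 1/(-66402*1/117569)) = (46205 + (105763 - 114050/56609))/(-52064 + 1/(-66402/117569)) = (46205 + 5987023617/56609)/(-52064 - 117569/66402) = 8602642462/(56609*(-3457271297/66402)) = (8602642462/56609)*(-66402/3457271297) = -81604666394532/27958952978839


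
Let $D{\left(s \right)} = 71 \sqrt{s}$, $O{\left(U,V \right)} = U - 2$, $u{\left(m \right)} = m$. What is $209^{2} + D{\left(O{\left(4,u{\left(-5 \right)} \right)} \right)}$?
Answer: $43681 + 71 \sqrt{2} \approx 43781.0$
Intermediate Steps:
$O{\left(U,V \right)} = -2 + U$ ($O{\left(U,V \right)} = U - 2 = -2 + U$)
$209^{2} + D{\left(O{\left(4,u{\left(-5 \right)} \right)} \right)} = 209^{2} + 71 \sqrt{-2 + 4} = 43681 + 71 \sqrt{2}$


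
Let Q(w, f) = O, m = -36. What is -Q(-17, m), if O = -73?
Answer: 73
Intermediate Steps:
Q(w, f) = -73
-Q(-17, m) = -1*(-73) = 73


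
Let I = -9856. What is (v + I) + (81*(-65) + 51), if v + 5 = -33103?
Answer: -48178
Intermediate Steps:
v = -33108 (v = -5 - 33103 = -33108)
(v + I) + (81*(-65) + 51) = (-33108 - 9856) + (81*(-65) + 51) = -42964 + (-5265 + 51) = -42964 - 5214 = -48178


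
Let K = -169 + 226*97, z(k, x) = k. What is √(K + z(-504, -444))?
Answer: 3*√2361 ≈ 145.77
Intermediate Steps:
K = 21753 (K = -169 + 21922 = 21753)
√(K + z(-504, -444)) = √(21753 - 504) = √21249 = 3*√2361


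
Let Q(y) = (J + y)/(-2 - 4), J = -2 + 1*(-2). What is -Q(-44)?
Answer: -8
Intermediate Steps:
J = -4 (J = -2 - 2 = -4)
Q(y) = ⅔ - y/6 (Q(y) = (-4 + y)/(-2 - 4) = (-4 + y)/(-6) = (-4 + y)*(-⅙) = ⅔ - y/6)
-Q(-44) = -(⅔ - ⅙*(-44)) = -(⅔ + 22/3) = -1*8 = -8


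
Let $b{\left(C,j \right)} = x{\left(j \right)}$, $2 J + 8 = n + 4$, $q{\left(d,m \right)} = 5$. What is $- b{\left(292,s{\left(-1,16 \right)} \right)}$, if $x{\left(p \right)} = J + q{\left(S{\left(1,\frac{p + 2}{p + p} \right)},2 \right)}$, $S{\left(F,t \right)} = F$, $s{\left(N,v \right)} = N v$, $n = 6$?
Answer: $-6$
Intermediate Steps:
$J = 1$ ($J = -4 + \frac{6 + 4}{2} = -4 + \frac{1}{2} \cdot 10 = -4 + 5 = 1$)
$x{\left(p \right)} = 6$ ($x{\left(p \right)} = 1 + 5 = 6$)
$b{\left(C,j \right)} = 6$
$- b{\left(292,s{\left(-1,16 \right)} \right)} = \left(-1\right) 6 = -6$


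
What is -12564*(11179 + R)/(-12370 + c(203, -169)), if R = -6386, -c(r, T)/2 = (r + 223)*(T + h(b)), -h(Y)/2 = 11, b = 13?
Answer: -30109626/75181 ≈ -400.50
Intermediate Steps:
h(Y) = -22 (h(Y) = -2*11 = -22)
c(r, T) = -2*(-22 + T)*(223 + r) (c(r, T) = -2*(r + 223)*(T - 22) = -2*(223 + r)*(-22 + T) = -2*(-22 + T)*(223 + r))
-12564*(11179 + R)/(-12370 + c(203, -169)) = -12564*(11179 - 6386)/(-12370 + (9812 - 446*(-169) + 44*203 - 2*(-169)*203)) = -12564*4793/(-12370 + (9812 + 75374 + 8932 + 68614)) = -12564*4793/(-12370 + 162732) = -12564/(150362*(1/4793)) = -12564/150362/4793 = -12564*4793/150362 = -30109626/75181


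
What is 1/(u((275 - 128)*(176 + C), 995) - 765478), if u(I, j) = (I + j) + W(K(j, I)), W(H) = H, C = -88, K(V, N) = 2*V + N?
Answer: -1/736621 ≈ -1.3575e-6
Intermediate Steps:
K(V, N) = N + 2*V
u(I, j) = 2*I + 3*j (u(I, j) = (I + j) + (I + 2*j) = 2*I + 3*j)
1/(u((275 - 128)*(176 + C), 995) - 765478) = 1/((2*((275 - 128)*(176 - 88)) + 3*995) - 765478) = 1/((2*(147*88) + 2985) - 765478) = 1/((2*12936 + 2985) - 765478) = 1/((25872 + 2985) - 765478) = 1/(28857 - 765478) = 1/(-736621) = -1/736621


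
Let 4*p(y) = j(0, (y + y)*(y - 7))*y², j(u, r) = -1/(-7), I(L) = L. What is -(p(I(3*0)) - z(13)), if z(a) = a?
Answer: 13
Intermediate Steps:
j(u, r) = ⅐ (j(u, r) = -1*(-⅐) = ⅐)
p(y) = y²/28 (p(y) = (y²/7)/4 = y²/28)
-(p(I(3*0)) - z(13)) = -((3*0)²/28 - 1*13) = -((1/28)*0² - 13) = -((1/28)*0 - 13) = -(0 - 13) = -1*(-13) = 13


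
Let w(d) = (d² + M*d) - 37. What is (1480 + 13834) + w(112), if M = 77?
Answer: 36445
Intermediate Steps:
w(d) = -37 + d² + 77*d (w(d) = (d² + 77*d) - 37 = -37 + d² + 77*d)
(1480 + 13834) + w(112) = (1480 + 13834) + (-37 + 112² + 77*112) = 15314 + (-37 + 12544 + 8624) = 15314 + 21131 = 36445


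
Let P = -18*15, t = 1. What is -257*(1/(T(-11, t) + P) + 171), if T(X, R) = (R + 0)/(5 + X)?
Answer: -71236545/1621 ≈ -43946.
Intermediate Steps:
T(X, R) = R/(5 + X)
P = -270
-257*(1/(T(-11, t) + P) + 171) = -257*(1/(1/(5 - 11) - 270) + 171) = -257*(1/(1/(-6) - 270) + 171) = -257*(1/(1*(-⅙) - 270) + 171) = -257*(1/(-⅙ - 270) + 171) = -257*(1/(-1621/6) + 171) = -257*(-6/1621 + 171) = -257*277185/1621 = -71236545/1621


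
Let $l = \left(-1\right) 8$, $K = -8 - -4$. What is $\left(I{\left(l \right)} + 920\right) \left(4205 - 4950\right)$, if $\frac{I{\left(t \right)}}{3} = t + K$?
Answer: $-658580$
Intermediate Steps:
$K = -4$ ($K = -8 + 4 = -4$)
$l = -8$
$I{\left(t \right)} = -12 + 3 t$ ($I{\left(t \right)} = 3 \left(t - 4\right) = 3 \left(-4 + t\right) = -12 + 3 t$)
$\left(I{\left(l \right)} + 920\right) \left(4205 - 4950\right) = \left(\left(-12 + 3 \left(-8\right)\right) + 920\right) \left(4205 - 4950\right) = \left(\left(-12 - 24\right) + 920\right) \left(-745\right) = \left(-36 + 920\right) \left(-745\right) = 884 \left(-745\right) = -658580$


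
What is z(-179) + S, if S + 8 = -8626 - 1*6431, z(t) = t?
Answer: -15244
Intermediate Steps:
S = -15065 (S = -8 + (-8626 - 1*6431) = -8 + (-8626 - 6431) = -8 - 15057 = -15065)
z(-179) + S = -179 - 15065 = -15244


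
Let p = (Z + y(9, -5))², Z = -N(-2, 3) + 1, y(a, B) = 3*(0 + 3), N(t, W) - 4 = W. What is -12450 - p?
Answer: -12459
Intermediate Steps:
N(t, W) = 4 + W
y(a, B) = 9 (y(a, B) = 3*3 = 9)
Z = -6 (Z = -(4 + 3) + 1 = -1*7 + 1 = -7 + 1 = -6)
p = 9 (p = (-6 + 9)² = 3² = 9)
-12450 - p = -12450 - 1*9 = -12450 - 9 = -12459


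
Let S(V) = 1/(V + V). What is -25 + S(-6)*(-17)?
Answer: -283/12 ≈ -23.583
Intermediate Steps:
S(V) = 1/(2*V)
-25 + S(-6)*(-17) = -25 + ((1/2)/(-6))*(-17) = -25 + ((1/2)*(-1/6))*(-17) = -25 - 1/12*(-17) = -25 + 17/12 = -283/12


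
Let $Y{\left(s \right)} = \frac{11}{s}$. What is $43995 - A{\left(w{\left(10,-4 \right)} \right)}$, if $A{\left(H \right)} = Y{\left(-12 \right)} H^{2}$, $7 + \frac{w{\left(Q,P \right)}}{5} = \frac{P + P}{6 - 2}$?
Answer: $\frac{183405}{4} \approx 45851.0$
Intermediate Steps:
$w{\left(Q,P \right)} = -35 + \frac{5 P}{2}$ ($w{\left(Q,P \right)} = -35 + 5 \frac{P + P}{6 - 2} = -35 + 5 \frac{2 P}{4} = -35 + 5 \cdot 2 P \frac{1}{4} = -35 + 5 \frac{P}{2} = -35 + \frac{5 P}{2}$)
$A{\left(H \right)} = - \frac{11 H^{2}}{12}$ ($A{\left(H \right)} = \frac{11}{-12} H^{2} = 11 \left(- \frac{1}{12}\right) H^{2} = - \frac{11 H^{2}}{12}$)
$43995 - A{\left(w{\left(10,-4 \right)} \right)} = 43995 - - \frac{11 \left(-35 + \frac{5}{2} \left(-4\right)\right)^{2}}{12} = 43995 - - \frac{11 \left(-35 - 10\right)^{2}}{12} = 43995 - - \frac{11 \left(-45\right)^{2}}{12} = 43995 - \left(- \frac{11}{12}\right) 2025 = 43995 - - \frac{7425}{4} = 43995 + \frac{7425}{4} = \frac{183405}{4}$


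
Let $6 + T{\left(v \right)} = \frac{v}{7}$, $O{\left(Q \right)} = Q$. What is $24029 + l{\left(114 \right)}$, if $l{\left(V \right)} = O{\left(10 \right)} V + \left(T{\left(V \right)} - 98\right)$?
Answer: $\frac{175569}{7} \approx 25081.0$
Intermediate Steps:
$T{\left(v \right)} = -6 + \frac{v}{7}$
$l{\left(V \right)} = -104 + \frac{71 V}{7}$ ($l{\left(V \right)} = 10 V + \left(\left(-6 + \frac{V}{7}\right) - 98\right) = 10 V + \left(-104 + \frac{V}{7}\right) = -104 + \frac{71 V}{7}$)
$24029 + l{\left(114 \right)} = 24029 + \left(-104 + \frac{71}{7} \cdot 114\right) = 24029 + \left(-104 + \frac{8094}{7}\right) = 24029 + \frac{7366}{7} = \frac{175569}{7}$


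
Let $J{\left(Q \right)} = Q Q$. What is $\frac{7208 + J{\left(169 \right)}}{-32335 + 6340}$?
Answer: $- \frac{11923}{8665} \approx -1.376$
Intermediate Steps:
$J{\left(Q \right)} = Q^{2}$
$\frac{7208 + J{\left(169 \right)}}{-32335 + 6340} = \frac{7208 + 169^{2}}{-32335 + 6340} = \frac{7208 + 28561}{-25995} = 35769 \left(- \frac{1}{25995}\right) = - \frac{11923}{8665}$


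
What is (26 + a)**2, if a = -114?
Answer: 7744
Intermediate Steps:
(26 + a)**2 = (26 - 114)**2 = (-88)**2 = 7744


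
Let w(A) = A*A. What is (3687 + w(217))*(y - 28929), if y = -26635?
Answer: -2821317664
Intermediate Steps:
w(A) = A²
(3687 + w(217))*(y - 28929) = (3687 + 217²)*(-26635 - 28929) = (3687 + 47089)*(-55564) = 50776*(-55564) = -2821317664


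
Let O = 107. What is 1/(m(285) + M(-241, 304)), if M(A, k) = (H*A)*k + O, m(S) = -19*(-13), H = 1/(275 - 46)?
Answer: 229/7802 ≈ 0.029351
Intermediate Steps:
H = 1/229 ≈ 0.0043668
m(S) = 247
M(A, k) = 107 + A*k/229 (M(A, k) = (A/229)*k + 107 = A*k/229 + 107 = 107 + A*k/229)
1/(m(285) + M(-241, 304)) = 1/(247 + (107 + (1/229)*(-241)*304)) = 1/(247 + (107 - 73264/229)) = 1/(247 - 48761/229) = 1/(7802/229) = 229/7802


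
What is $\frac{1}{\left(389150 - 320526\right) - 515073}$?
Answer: $- \frac{1}{446449} \approx -2.2399 \cdot 10^{-6}$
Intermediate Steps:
$\frac{1}{\left(389150 - 320526\right) - 515073} = \frac{1}{68624 - 515073} = \frac{1}{-446449} = - \frac{1}{446449}$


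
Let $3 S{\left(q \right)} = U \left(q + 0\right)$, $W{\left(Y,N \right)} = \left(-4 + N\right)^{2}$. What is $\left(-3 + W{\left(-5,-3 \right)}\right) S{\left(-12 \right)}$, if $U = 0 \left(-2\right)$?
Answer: $0$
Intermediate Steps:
$U = 0$
$S{\left(q \right)} = 0$ ($S{\left(q \right)} = \frac{0 \left(q + 0\right)}{3} = \frac{0 q}{3} = \frac{1}{3} \cdot 0 = 0$)
$\left(-3 + W{\left(-5,-3 \right)}\right) S{\left(-12 \right)} = \left(-3 + \left(-4 - 3\right)^{2}\right) 0 = \left(-3 + \left(-7\right)^{2}\right) 0 = \left(-3 + 49\right) 0 = 46 \cdot 0 = 0$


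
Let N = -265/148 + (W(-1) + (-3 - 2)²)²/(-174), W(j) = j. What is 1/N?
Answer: -4292/21893 ≈ -0.19604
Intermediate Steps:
N = -21893/4292 (N = -265/148 + (-1 + (-3 - 2)²)²/(-174) = -265*1/148 + (-1 + (-5)²)²*(-1/174) = -265/148 + (-1 + 25)²*(-1/174) = -265/148 + 24²*(-1/174) = -265/148 + 576*(-1/174) = -265/148 - 96/29 = -21893/4292 ≈ -5.1009)
1/N = 1/(-21893/4292) = -4292/21893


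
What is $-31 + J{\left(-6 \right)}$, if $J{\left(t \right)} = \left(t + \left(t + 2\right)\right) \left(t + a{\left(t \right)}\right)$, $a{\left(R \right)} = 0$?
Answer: $29$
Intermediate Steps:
$J{\left(t \right)} = t \left(2 + 2 t\right)$ ($J{\left(t \right)} = \left(t + \left(t + 2\right)\right) \left(t + 0\right) = \left(t + \left(2 + t\right)\right) t = \left(2 + 2 t\right) t = t \left(2 + 2 t\right)$)
$-31 + J{\left(-6 \right)} = -31 + 2 \left(-6\right) \left(1 - 6\right) = -31 + 2 \left(-6\right) \left(-5\right) = -31 + 60 = 29$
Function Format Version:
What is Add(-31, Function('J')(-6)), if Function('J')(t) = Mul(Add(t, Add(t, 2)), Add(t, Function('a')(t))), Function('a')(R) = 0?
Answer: 29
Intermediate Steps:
Function('J')(t) = Mul(t, Add(2, Mul(2, t))) (Function('J')(t) = Mul(Add(t, Add(t, 2)), Add(t, 0)) = Mul(Add(t, Add(2, t)), t) = Mul(Add(2, Mul(2, t)), t) = Mul(t, Add(2, Mul(2, t))))
Add(-31, Function('J')(-6)) = Add(-31, Mul(2, -6, Add(1, -6))) = Add(-31, Mul(2, -6, -5)) = Add(-31, 60) = 29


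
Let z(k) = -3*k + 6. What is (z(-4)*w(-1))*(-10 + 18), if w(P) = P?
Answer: -144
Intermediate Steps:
z(k) = 6 - 3*k
(z(-4)*w(-1))*(-10 + 18) = ((6 - 3*(-4))*(-1))*(-10 + 18) = ((6 + 12)*(-1))*8 = (18*(-1))*8 = -18*8 = -144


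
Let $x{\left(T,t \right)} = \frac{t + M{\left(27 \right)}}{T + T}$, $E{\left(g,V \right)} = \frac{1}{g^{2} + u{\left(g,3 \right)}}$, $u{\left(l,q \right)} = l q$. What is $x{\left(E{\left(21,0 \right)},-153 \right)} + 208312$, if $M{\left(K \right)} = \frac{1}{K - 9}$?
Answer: $169770$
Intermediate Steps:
$M{\left(K \right)} = \frac{1}{-9 + K}$
$E{\left(g,V \right)} = \frac{1}{g^{2} + 3 g}$ ($E{\left(g,V \right)} = \frac{1}{g^{2} + g 3} = \frac{1}{g^{2} + 3 g}$)
$x{\left(T,t \right)} = \frac{\frac{1}{18} + t}{2 T}$ ($x{\left(T,t \right)} = \frac{t + \frac{1}{-9 + 27}}{T + T} = \frac{t + \frac{1}{18}}{2 T} = \left(t + \frac{1}{18}\right) \frac{1}{2 T} = \left(\frac{1}{18} + t\right) \frac{1}{2 T} = \frac{\frac{1}{18} + t}{2 T}$)
$x{\left(E{\left(21,0 \right)},-153 \right)} + 208312 = \frac{1 + 18 \left(-153\right)}{36 \frac{1}{21 \left(3 + 21\right)}} + 208312 = \frac{1 - 2754}{36 \frac{1}{21 \cdot 24}} + 208312 = \frac{1}{36} \frac{1}{\frac{1}{21} \cdot \frac{1}{24}} \left(-2753\right) + 208312 = \frac{1}{36} \frac{1}{\frac{1}{504}} \left(-2753\right) + 208312 = \frac{1}{36} \cdot 504 \left(-2753\right) + 208312 = -38542 + 208312 = 169770$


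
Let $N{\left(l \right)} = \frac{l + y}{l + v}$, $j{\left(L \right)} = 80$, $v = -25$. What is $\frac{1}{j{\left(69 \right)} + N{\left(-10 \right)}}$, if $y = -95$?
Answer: $\frac{1}{83} \approx 0.012048$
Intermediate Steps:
$N{\left(l \right)} = \frac{-95 + l}{-25 + l}$ ($N{\left(l \right)} = \frac{l - 95}{l - 25} = \frac{-95 + l}{-25 + l}$)
$\frac{1}{j{\left(69 \right)} + N{\left(-10 \right)}} = \frac{1}{80 + \frac{-95 - 10}{-25 - 10}} = \frac{1}{80 + \frac{1}{-35} \left(-105\right)} = \frac{1}{80 - -3} = \frac{1}{80 + 3} = \frac{1}{83}$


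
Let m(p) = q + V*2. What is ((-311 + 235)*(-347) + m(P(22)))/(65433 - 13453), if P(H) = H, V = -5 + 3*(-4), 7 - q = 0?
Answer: 5269/10396 ≈ 0.50683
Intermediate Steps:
q = 7 (q = 7 - 1*0 = 7 + 0 = 7)
V = -17 (V = -5 - 12 = -17)
m(p) = -27 (m(p) = 7 - 17*2 = 7 - 34 = -27)
((-311 + 235)*(-347) + m(P(22)))/(65433 - 13453) = ((-311 + 235)*(-347) - 27)/(65433 - 13453) = (-76*(-347) - 27)/51980 = (26372 - 27)*(1/51980) = 26345*(1/51980) = 5269/10396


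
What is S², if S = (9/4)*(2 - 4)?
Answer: 81/4 ≈ 20.250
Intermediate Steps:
S = -9/2 (S = (9*(¼))*(-2) = (9/4)*(-2) = -9/2 ≈ -4.5000)
S² = (-9/2)² = 81/4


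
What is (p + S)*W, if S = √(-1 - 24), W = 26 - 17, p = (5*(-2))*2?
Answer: -180 + 45*I ≈ -180.0 + 45.0*I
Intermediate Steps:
p = -20 (p = -10*2 = -20)
W = 9
S = 5*I (S = √(-25) = 5*I ≈ 5.0*I)
(p + S)*W = (-20 + 5*I)*9 = -180 + 45*I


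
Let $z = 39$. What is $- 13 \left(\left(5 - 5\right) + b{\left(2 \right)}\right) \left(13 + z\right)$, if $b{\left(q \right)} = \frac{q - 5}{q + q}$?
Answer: $507$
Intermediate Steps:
$b{\left(q \right)} = \frac{-5 + q}{2 q}$
$- 13 \left(\left(5 - 5\right) + b{\left(2 \right)}\right) \left(13 + z\right) = - 13 \left(\left(5 - 5\right) + \frac{-5 + 2}{2 \cdot 2}\right) \left(13 + 39\right) = - 13 \left(0 + \frac{1}{2} \cdot \frac{1}{2} \left(-3\right)\right) 52 = - 13 \left(0 - \frac{3}{4}\right) 52 = \left(-13\right) \left(- \frac{3}{4}\right) 52 = \frac{39}{4} \cdot 52 = 507$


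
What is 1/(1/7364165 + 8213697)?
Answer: 7364165/60487019968006 ≈ 1.2175e-7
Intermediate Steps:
1/(1/7364165 + 8213697) = 1/(60487019968006/7364165) = 7364165/60487019968006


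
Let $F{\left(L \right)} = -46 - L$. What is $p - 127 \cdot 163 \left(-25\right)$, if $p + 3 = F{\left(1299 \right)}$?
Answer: $516177$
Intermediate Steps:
$p = -1348$ ($p = -3 - 1345 = -1348$)
$p - 127 \cdot 163 \left(-25\right) = -1348 - 127 \cdot 163 \left(-25\right) = -1348 - 20701 \left(-25\right) = -1348 - -517525 = -1348 + 517525 = 516177$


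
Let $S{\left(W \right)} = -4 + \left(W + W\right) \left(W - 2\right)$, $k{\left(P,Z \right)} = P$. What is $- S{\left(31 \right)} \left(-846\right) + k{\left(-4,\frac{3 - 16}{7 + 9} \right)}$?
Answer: $1517720$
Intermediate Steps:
$S{\left(W \right)} = -4 + 2 W \left(-2 + W\right)$
$- S{\left(31 \right)} \left(-846\right) + k{\left(-4,\frac{3 - 16}{7 + 9} \right)} = - (-4 - 124 + 2 \cdot 31^{2}) \left(-846\right) - 4 = - (-4 - 124 + 2 \cdot 961) \left(-846\right) - 4 = - (-4 - 124 + 1922) \left(-846\right) - 4 = \left(-1\right) 1794 \left(-846\right) - 4 = \left(-1794\right) \left(-846\right) - 4 = 1517724 - 4 = 1517720$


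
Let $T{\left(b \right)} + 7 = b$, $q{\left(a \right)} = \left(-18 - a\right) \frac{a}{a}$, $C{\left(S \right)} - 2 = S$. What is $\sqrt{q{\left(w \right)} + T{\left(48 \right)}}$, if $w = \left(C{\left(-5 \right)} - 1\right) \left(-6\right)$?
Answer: $i \approx 1.0 i$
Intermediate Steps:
$C{\left(S \right)} = 2 + S$
$w = 24$ ($w = \left(\left(2 - 5\right) - 1\right) \left(-6\right) = \left(-3 - 1\right) \left(-6\right) = \left(-4\right) \left(-6\right) = 24$)
$q{\left(a \right)} = -18 - a$ ($q{\left(a \right)} = \left(-18 - a\right) 1 = -18 - a$)
$T{\left(b \right)} = -7 + b$
$\sqrt{q{\left(w \right)} + T{\left(48 \right)}} = \sqrt{\left(-18 - 24\right) + \left(-7 + 48\right)} = \sqrt{\left(-18 - 24\right) + 41} = \sqrt{-42 + 41} = \sqrt{-1} = i$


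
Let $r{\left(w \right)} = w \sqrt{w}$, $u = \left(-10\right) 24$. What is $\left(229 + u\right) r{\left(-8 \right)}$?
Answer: $176 i \sqrt{2} \approx 248.9 i$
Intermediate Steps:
$u = -240$
$r{\left(w \right)} = w^{\frac{3}{2}}$
$\left(229 + u\right) r{\left(-8 \right)} = \left(229 - 240\right) \left(-8\right)^{\frac{3}{2}} = - 11 \left(- 16 i \sqrt{2}\right) = 176 i \sqrt{2}$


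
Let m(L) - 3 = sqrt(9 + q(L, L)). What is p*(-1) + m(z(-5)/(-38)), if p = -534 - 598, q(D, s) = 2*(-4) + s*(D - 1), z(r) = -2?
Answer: 1135 + 7*sqrt(7)/19 ≈ 1136.0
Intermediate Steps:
q(D, s) = -8 + s*(-1 + D)
p = -1132
m(L) = 3 + sqrt(1 + L**2 - L) (m(L) = 3 + sqrt(9 + (-8 - L + L*L)) = 3 + sqrt(9 + (-8 - L + L**2)) = 3 + sqrt(9 + (-8 + L**2 - L)) = 3 + sqrt(1 + L**2 - L))
p*(-1) + m(z(-5)/(-38)) = -1132*(-1) + (3 + sqrt(1 + (-2/(-38))**2 - (-2)/(-38))) = 1132 + (3 + sqrt(1 + (-2*(-1/38))**2 - (-2)*(-1)/38)) = 1132 + (3 + sqrt(1 + (1/19)**2 - 1*1/19)) = 1132 + (3 + sqrt(1 + 1/361 - 1/19)) = 1132 + (3 + sqrt(343/361)) = 1132 + (3 + 7*sqrt(7)/19) = 1135 + 7*sqrt(7)/19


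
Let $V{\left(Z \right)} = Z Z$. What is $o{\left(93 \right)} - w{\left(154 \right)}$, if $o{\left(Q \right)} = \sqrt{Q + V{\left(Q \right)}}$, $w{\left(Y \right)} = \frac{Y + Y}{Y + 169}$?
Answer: $- \frac{308}{323} + \sqrt{8742} \approx 92.545$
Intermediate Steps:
$V{\left(Z \right)} = Z^{2}$
$w{\left(Y \right)} = \frac{2 Y}{169 + Y}$
$o{\left(Q \right)} = \sqrt{Q + Q^{2}}$
$o{\left(93 \right)} - w{\left(154 \right)} = \sqrt{93 \left(1 + 93\right)} - 2 \cdot 154 \frac{1}{169 + 154} = \sqrt{93 \cdot 94} - 2 \cdot 154 \cdot \frac{1}{323} = \sqrt{8742} - 2 \cdot 154 \cdot \frac{1}{323} = \sqrt{8742} - \frac{308}{323} = - \frac{308}{323} + \sqrt{8742}$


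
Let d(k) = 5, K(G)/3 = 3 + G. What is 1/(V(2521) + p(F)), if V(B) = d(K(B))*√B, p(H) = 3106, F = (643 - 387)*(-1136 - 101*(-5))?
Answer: 3106/9584211 - 5*√2521/9584211 ≈ 0.00029788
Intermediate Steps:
K(G) = 9 + 3*G (K(G) = 3*(3 + G) = 9 + 3*G)
F = -161536 (F = 256*(-1136 + 505) = 256*(-631) = -161536)
V(B) = 5*√B
1/(V(2521) + p(F)) = 1/(5*√2521 + 3106) = 1/(3106 + 5*√2521)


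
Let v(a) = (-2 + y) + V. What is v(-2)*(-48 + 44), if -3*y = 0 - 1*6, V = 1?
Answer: -4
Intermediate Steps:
y = 2 (y = -(0 - 1*6)/3 = -(0 - 6)/3 = -1/3*(-6) = 2)
v(a) = 1 (v(a) = (-2 + 2) + 1 = 0 + 1 = 1)
v(-2)*(-48 + 44) = 1*(-48 + 44) = 1*(-4) = -4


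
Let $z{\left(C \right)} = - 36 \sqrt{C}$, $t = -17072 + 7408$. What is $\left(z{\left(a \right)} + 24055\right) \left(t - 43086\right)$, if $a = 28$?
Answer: $-1268901250 + 3798000 \sqrt{7} \approx -1.2589 \cdot 10^{9}$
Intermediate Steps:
$t = -9664$
$\left(z{\left(a \right)} + 24055\right) \left(t - 43086\right) = \left(- 36 \sqrt{28} + 24055\right) \left(-9664 - 43086\right) = \left(- 36 \cdot 2 \sqrt{7} + 24055\right) \left(-52750\right) = \left(- 72 \sqrt{7} + 24055\right) \left(-52750\right) = \left(24055 - 72 \sqrt{7}\right) \left(-52750\right) = -1268901250 + 3798000 \sqrt{7}$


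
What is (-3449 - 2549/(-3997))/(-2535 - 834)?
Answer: 4594368/4488631 ≈ 1.0236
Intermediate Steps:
(-3449 - 2549/(-3997))/(-2535 - 834) = (-3449 - 2549*(-1/3997))/(-3369) = (-3449 + 2549/3997)*(-1/3369) = -13783104/3997*(-1/3369) = 4594368/4488631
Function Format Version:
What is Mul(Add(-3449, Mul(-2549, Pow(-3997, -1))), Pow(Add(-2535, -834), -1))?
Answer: Rational(4594368, 4488631) ≈ 1.0236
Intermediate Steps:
Mul(Add(-3449, Mul(-2549, Pow(-3997, -1))), Pow(Add(-2535, -834), -1)) = Mul(Add(-3449, Mul(-2549, Rational(-1, 3997))), Pow(-3369, -1)) = Mul(Add(-3449, Rational(2549, 3997)), Rational(-1, 3369)) = Mul(Rational(-13783104, 3997), Rational(-1, 3369)) = Rational(4594368, 4488631)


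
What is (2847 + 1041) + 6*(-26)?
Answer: 3732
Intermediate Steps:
(2847 + 1041) + 6*(-26) = 3888 - 156 = 3732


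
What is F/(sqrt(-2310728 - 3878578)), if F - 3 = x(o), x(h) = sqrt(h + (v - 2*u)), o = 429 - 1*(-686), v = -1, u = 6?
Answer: I*sqrt(6189306)*(-3 - sqrt(1102))/6189306 ≈ -0.014549*I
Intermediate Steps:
o = 1115 (o = 429 + 686 = 1115)
x(h) = sqrt(-13 + h) (x(h) = sqrt(h + (-1 - 2*6)) = sqrt(h + (-1 - 12)) = sqrt(h - 13) = sqrt(-13 + h))
F = 3 + sqrt(1102) (F = 3 + sqrt(-13 + 1115) = 3 + sqrt(1102) ≈ 36.196)
F/(sqrt(-2310728 - 3878578)) = (3 + sqrt(1102))/(sqrt(-2310728 - 3878578)) = (3 + sqrt(1102))/(sqrt(-6189306)) = (3 + sqrt(1102))/((I*sqrt(6189306))) = (3 + sqrt(1102))*(-I*sqrt(6189306)/6189306) = -I*sqrt(6189306)*(3 + sqrt(1102))/6189306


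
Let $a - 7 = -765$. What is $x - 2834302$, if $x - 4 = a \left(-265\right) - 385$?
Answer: $-2633813$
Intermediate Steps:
$a = -758$ ($a = 7 - 765 = -758$)
$x = 200489$ ($x = 4 - -200485 = 4 + \left(200870 - 385\right) = 4 + 200485 = 200489$)
$x - 2834302 = 200489 - 2834302 = -2633813$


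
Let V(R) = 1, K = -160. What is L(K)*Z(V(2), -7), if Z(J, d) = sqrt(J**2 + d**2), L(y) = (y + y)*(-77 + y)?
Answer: 379200*sqrt(2) ≈ 5.3627e+5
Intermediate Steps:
L(y) = 2*y*(-77 + y) (L(y) = (2*y)*(-77 + y) = 2*y*(-77 + y))
L(K)*Z(V(2), -7) = (2*(-160)*(-77 - 160))*sqrt(1**2 + (-7)**2) = (2*(-160)*(-237))*sqrt(1 + 49) = 75840*sqrt(50) = 75840*(5*sqrt(2)) = 379200*sqrt(2)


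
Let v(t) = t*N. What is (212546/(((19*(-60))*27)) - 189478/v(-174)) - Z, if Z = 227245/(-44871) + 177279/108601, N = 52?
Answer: 329256456581381521/18848998662537420 ≈ 17.468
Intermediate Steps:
v(t) = 52*t (v(t) = t*52 = 52*t)
Z = -16724348236/4873035471 (Z = 227245*(-1/44871) + 177279*(1/108601) = -227245/44871 + 177279/108601 = -16724348236/4873035471 ≈ -3.4320)
(212546/(((19*(-60))*27)) - 189478/v(-174)) - Z = (212546/(((19*(-60))*27)) - 189478/(52*(-174))) - 1*(-16724348236/4873035471) = (212546/((-1140*27)) - 189478/(-9048)) + 16724348236/4873035471 = (212546/(-30780) - 189478*(-1/9048)) + 16724348236/4873035471 = (212546*(-1/30780) + 94739/4524) + 16724348236/4873035471 = (-106273/15390 + 94739/4524) + 16724348236/4873035471 = 162875693/11604060 + 16724348236/4873035471 = 329256456581381521/18848998662537420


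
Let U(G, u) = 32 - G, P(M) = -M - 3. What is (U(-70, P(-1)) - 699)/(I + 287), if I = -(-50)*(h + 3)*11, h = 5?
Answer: -597/4687 ≈ -0.12737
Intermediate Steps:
P(M) = -3 - M
I = 4400 (I = -(-50)*(5 + 3)*11 = -(-50)*8*11 = -10*(-40)*11 = 400*11 = 4400)
(U(-70, P(-1)) - 699)/(I + 287) = ((32 - 1*(-70)) - 699)/(4400 + 287) = ((32 + 70) - 699)/4687 = (102 - 699)*(1/4687) = -597*1/4687 = -597/4687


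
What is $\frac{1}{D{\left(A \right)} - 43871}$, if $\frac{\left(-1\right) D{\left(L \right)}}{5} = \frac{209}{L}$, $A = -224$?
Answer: $- \frac{224}{9826059} \approx -2.2797 \cdot 10^{-5}$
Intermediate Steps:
$D{\left(L \right)} = - \frac{1045}{L}$ ($D{\left(L \right)} = - 5 \frac{209}{L} = - \frac{1045}{L}$)
$\frac{1}{D{\left(A \right)} - 43871} = \frac{1}{- \frac{1045}{-224} - 43871} = \frac{1}{\left(-1045\right) \left(- \frac{1}{224}\right) - 43871} = \frac{1}{\frac{1045}{224} - 43871} = \frac{1}{- \frac{9826059}{224}} = - \frac{224}{9826059}$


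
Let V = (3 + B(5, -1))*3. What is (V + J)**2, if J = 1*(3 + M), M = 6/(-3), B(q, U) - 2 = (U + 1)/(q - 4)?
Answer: 256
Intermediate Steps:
B(q, U) = 2 + (1 + U)/(-4 + q) (B(q, U) = 2 + (U + 1)/(q - 4) = 2 + (1 + U)/(-4 + q))
M = -2 (M = 6*(-1/3) = -2)
J = 1 (J = 1*(3 - 2) = 1*1 = 1)
V = 15 (V = (3 + (-7 - 1 + 2*5)/(-4 + 5))*3 = (3 + (-7 - 1 + 10)/1)*3 = (3 + 1*2)*3 = (3 + 2)*3 = 5*3 = 15)
(V + J)**2 = (15 + 1)**2 = 16**2 = 256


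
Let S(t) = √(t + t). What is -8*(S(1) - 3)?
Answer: 24 - 8*√2 ≈ 12.686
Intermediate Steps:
S(t) = √2*√t (S(t) = √(2*t) = √2*√t)
-8*(S(1) - 3) = -8*(√2*√1 - 3) = -8*(√2*1 - 3) = -8*(√2 - 3) = -8*(-3 + √2) = 24 - 8*√2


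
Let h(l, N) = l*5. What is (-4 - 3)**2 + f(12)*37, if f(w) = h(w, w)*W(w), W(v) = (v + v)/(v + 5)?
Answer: 54113/17 ≈ 3183.1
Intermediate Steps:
W(v) = 2*v/(5 + v) (W(v) = (2*v)/(5 + v) = 2*v/(5 + v))
h(l, N) = 5*l
f(w) = 10*w**2/(5 + w) (f(w) = (5*w)*(2*w/(5 + w)) = 10*w**2/(5 + w))
(-4 - 3)**2 + f(12)*37 = (-4 - 3)**2 + (10*12**2/(5 + 12))*37 = (-7)**2 + (10*144/17)*37 = 49 + (10*144*(1/17))*37 = 49 + (1440/17)*37 = 49 + 53280/17 = 54113/17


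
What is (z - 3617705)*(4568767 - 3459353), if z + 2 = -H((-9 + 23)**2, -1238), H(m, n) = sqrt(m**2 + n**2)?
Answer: -4013534793698 - 2218828*sqrt(392765) ≈ -4.0149e+12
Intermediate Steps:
z = -2 - 2*sqrt(392765) (z = -2 - sqrt(((-9 + 23)**2)**2 + (-1238)**2) = -2 - sqrt((14**2)**2 + 1532644) = -2 - sqrt(196**2 + 1532644) = -2 - sqrt(38416 + 1532644) = -2 - sqrt(1571060) = -2 - 2*sqrt(392765) ≈ -1255.4)
(z - 3617705)*(4568767 - 3459353) = ((-2 - 2*sqrt(392765)) - 3617705)*(4568767 - 3459353) = (-3617707 - 2*sqrt(392765))*1109414 = -4013534793698 - 2218828*sqrt(392765)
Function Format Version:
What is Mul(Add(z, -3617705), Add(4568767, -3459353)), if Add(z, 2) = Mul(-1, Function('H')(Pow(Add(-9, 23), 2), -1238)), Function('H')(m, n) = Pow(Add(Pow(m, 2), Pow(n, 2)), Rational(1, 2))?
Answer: Add(-4013534793698, Mul(-2218828, Pow(392765, Rational(1, 2)))) ≈ -4.0149e+12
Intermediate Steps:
z = Add(-2, Mul(-2, Pow(392765, Rational(1, 2)))) (z = Add(-2, Mul(-1, Pow(Add(Pow(Pow(Add(-9, 23), 2), 2), Pow(-1238, 2)), Rational(1, 2)))) = Add(-2, Mul(-1, Pow(Add(Pow(Pow(14, 2), 2), 1532644), Rational(1, 2)))) = Add(-2, Mul(-1, Pow(Add(Pow(196, 2), 1532644), Rational(1, 2)))) = Add(-2, Mul(-1, Pow(Add(38416, 1532644), Rational(1, 2)))) = Add(-2, Mul(-1, Pow(1571060, Rational(1, 2)))) = Add(-2, Mul(-1, Mul(2, Pow(392765, Rational(1, 2))))) = Add(-2, Mul(-2, Pow(392765, Rational(1, 2)))) ≈ -1255.4)
Mul(Add(z, -3617705), Add(4568767, -3459353)) = Mul(Add(Add(-2, Mul(-2, Pow(392765, Rational(1, 2)))), -3617705), Add(4568767, -3459353)) = Mul(Add(-3617707, Mul(-2, Pow(392765, Rational(1, 2)))), 1109414) = Add(-4013534793698, Mul(-2218828, Pow(392765, Rational(1, 2))))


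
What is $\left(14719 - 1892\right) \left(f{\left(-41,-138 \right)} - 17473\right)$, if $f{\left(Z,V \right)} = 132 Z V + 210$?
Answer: $9358489411$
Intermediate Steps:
$f{\left(Z,V \right)} = 210 + 132 V Z$ ($f{\left(Z,V \right)} = 132 V Z + 210 = 210 + 132 V Z$)
$\left(14719 - 1892\right) \left(f{\left(-41,-138 \right)} - 17473\right) = \left(14719 - 1892\right) \left(\left(210 + 132 \left(-138\right) \left(-41\right)\right) - 17473\right) = 12827 \left(\left(210 + 746856\right) - 17473\right) = 12827 \left(747066 - 17473\right) = 12827 \cdot 729593 = 9358489411$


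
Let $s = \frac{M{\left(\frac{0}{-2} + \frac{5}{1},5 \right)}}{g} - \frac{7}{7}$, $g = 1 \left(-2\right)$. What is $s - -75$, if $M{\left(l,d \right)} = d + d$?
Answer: $69$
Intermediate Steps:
$M{\left(l,d \right)} = 2 d$
$g = -2$
$s = -6$ ($s = \frac{2 \cdot 5}{-2} - \frac{7}{7} = 10 \left(- \frac{1}{2}\right) - 1 = -5 - 1 = -6$)
$s - -75 = -6 - -75 = -6 + 75 = 69$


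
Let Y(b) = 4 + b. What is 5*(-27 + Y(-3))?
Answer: -130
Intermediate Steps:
5*(-27 + Y(-3)) = 5*(-27 + (4 - 3)) = 5*(-27 + 1) = 5*(-26) = -130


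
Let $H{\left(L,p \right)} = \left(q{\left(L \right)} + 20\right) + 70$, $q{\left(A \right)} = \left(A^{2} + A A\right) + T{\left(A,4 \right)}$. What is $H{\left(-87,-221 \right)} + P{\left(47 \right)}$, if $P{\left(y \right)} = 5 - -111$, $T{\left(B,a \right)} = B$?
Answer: $15257$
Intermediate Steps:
$P{\left(y \right)} = 116$ ($P{\left(y \right)} = 5 + 111 = 116$)
$q{\left(A \right)} = A + 2 A^{2}$ ($q{\left(A \right)} = \left(A^{2} + A A\right) + A = \left(A^{2} + A^{2}\right) + A = 2 A^{2} + A = A + 2 A^{2}$)
$H{\left(L,p \right)} = 90 + L \left(1 + 2 L\right)$ ($H{\left(L,p \right)} = \left(L \left(1 + 2 L\right) + 20\right) + 70 = \left(20 + L \left(1 + 2 L\right)\right) + 70 = 90 + L \left(1 + 2 L\right)$)
$H{\left(-87,-221 \right)} + P{\left(47 \right)} = \left(90 - 87 + 2 \left(-87\right)^{2}\right) + 116 = \left(90 - 87 + 2 \cdot 7569\right) + 116 = \left(90 - 87 + 15138\right) + 116 = 15141 + 116 = 15257$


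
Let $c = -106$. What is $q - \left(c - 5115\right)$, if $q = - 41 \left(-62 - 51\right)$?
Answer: $9854$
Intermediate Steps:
$q = 4633$ ($q = \left(-41\right) \left(-113\right) = 4633$)
$q - \left(c - 5115\right) = 4633 - \left(-106 - 5115\right) = 4633 - -5221 = 4633 + 5221 = 9854$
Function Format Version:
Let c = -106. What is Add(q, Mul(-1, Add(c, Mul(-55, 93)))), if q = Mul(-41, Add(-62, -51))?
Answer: 9854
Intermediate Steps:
q = 4633 (q = Mul(-41, -113) = 4633)
Add(q, Mul(-1, Add(c, Mul(-55, 93)))) = Add(4633, Mul(-1, Add(-106, Mul(-55, 93)))) = Add(4633, Mul(-1, Add(-106, -5115))) = Add(4633, Mul(-1, -5221)) = Add(4633, 5221) = 9854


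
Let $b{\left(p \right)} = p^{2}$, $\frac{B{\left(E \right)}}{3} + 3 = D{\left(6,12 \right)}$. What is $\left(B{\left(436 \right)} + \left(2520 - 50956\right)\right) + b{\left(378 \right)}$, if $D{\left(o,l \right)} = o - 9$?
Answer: $94430$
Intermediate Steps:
$D{\left(o,l \right)} = -9 + o$
$B{\left(E \right)} = -18$ ($B{\left(E \right)} = -9 + 3 \left(-9 + 6\right) = -9 + 3 \left(-3\right) = -9 - 9 = -18$)
$\left(B{\left(436 \right)} + \left(2520 - 50956\right)\right) + b{\left(378 \right)} = \left(-18 + \left(2520 - 50956\right)\right) + 378^{2} = \left(-18 + \left(2520 - 50956\right)\right) + 142884 = \left(-18 - 48436\right) + 142884 = -48454 + 142884 = 94430$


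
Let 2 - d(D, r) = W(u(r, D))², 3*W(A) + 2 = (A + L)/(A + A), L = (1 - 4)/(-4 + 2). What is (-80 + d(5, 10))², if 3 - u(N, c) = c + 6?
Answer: 6425785921/1048576 ≈ 6128.1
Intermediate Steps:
L = 3/2 (L = -3/(-2) = -3*(-½) = 3/2 ≈ 1.5000)
u(N, c) = -3 - c (u(N, c) = 3 - (c + 6) = 3 - (6 + c) = 3 + (-6 - c) = -3 - c)
W(A) = -⅔ + (3/2 + A)/(6*A) (W(A) = -⅔ + ((A + 3/2)/(A + A))/3 = -⅔ + ((3/2 + A)/((2*A)))/3 = -⅔ + ((3/2 + A)*(1/(2*A)))/3 = -⅔ + ((3/2 + A)/(2*A))/3 = -⅔ + (3/2 + A)/(6*A))
d(D, r) = 2 - (7 + 2*D)²/(16*(-3 - D)²) (d(D, r) = 2 - ((1 - 2*(-3 - D))/(4*(-3 - D)))² = 2 - ((1 + (6 + 2*D))/(4*(-3 - D)))² = 2 - ((7 + 2*D)/(4*(-3 - D)))² = 2 - (7 + 2*D)²/(16*(-3 - D)²))
(-80 + d(5, 10))² = (-80 + (2 - (7 + 2*5)²/(16*(3 + 5)²)))² = (-80 + (2 - 1/16*(7 + 10)²/8²))² = (-80 + (2 - 1/16*1/64*17²))² = (-80 + (2 - 1/16*1/64*289))² = (-80 + (2 - 289/1024))² = (-80 + 1759/1024)² = (-80161/1024)² = 6425785921/1048576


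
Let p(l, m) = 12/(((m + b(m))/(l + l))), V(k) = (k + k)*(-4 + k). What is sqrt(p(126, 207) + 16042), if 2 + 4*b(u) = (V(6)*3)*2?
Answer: sqrt(3776412730)/485 ≈ 126.71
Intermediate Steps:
V(k) = 2*k*(-4 + k) (V(k) = (2*k)*(-4 + k) = 2*k*(-4 + k))
b(u) = 71/2 (b(u) = -1/2 + (((2*6*(-4 + 6))*3)*2)/4 = -1/2 + (((2*6*2)*3)*2)/4 = -1/2 + ((24*3)*2)/4 = -1/2 + (72*2)/4 = -1/2 + (1/4)*144 = -1/2 + 36 = 71/2)
p(l, m) = 24*l/(71/2 + m) (p(l, m) = 12/(((m + 71/2)/(l + l))) = 12/(((71/2 + m)/((2*l)))) = 12/(((71/2 + m)*(1/(2*l)))) = 12/(((71/2 + m)/(2*l))) = 12*(2*l/(71/2 + m)) = 24*l/(71/2 + m))
sqrt(p(126, 207) + 16042) = sqrt(48*126/(71 + 2*207) + 16042) = sqrt(48*126/(71 + 414) + 16042) = sqrt(48*126/485 + 16042) = sqrt(48*126*(1/485) + 16042) = sqrt(6048/485 + 16042) = sqrt(7786418/485) = sqrt(3776412730)/485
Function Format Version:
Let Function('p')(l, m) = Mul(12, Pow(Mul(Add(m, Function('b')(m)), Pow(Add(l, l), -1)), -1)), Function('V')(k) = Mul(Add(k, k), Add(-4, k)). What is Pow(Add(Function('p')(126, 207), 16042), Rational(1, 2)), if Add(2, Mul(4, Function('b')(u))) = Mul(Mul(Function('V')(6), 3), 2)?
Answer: Mul(Rational(1, 485), Pow(3776412730, Rational(1, 2))) ≈ 126.71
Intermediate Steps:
Function('V')(k) = Mul(2, k, Add(-4, k)) (Function('V')(k) = Mul(Mul(2, k), Add(-4, k)) = Mul(2, k, Add(-4, k)))
Function('b')(u) = Rational(71, 2) (Function('b')(u) = Add(Rational(-1, 2), Mul(Rational(1, 4), Mul(Mul(Mul(2, 6, Add(-4, 6)), 3), 2))) = Add(Rational(-1, 2), Mul(Rational(1, 4), Mul(Mul(Mul(2, 6, 2), 3), 2))) = Add(Rational(-1, 2), Mul(Rational(1, 4), Mul(Mul(24, 3), 2))) = Add(Rational(-1, 2), Mul(Rational(1, 4), Mul(72, 2))) = Add(Rational(-1, 2), Mul(Rational(1, 4), 144)) = Add(Rational(-1, 2), 36) = Rational(71, 2))
Function('p')(l, m) = Mul(24, l, Pow(Add(Rational(71, 2), m), -1)) (Function('p')(l, m) = Mul(12, Pow(Mul(Add(m, Rational(71, 2)), Pow(Add(l, l), -1)), -1)) = Mul(12, Pow(Mul(Add(Rational(71, 2), m), Pow(Mul(2, l), -1)), -1)) = Mul(12, Pow(Mul(Add(Rational(71, 2), m), Mul(Rational(1, 2), Pow(l, -1))), -1)) = Mul(12, Pow(Mul(Rational(1, 2), Pow(l, -1), Add(Rational(71, 2), m)), -1)) = Mul(12, Mul(2, l, Pow(Add(Rational(71, 2), m), -1))) = Mul(24, l, Pow(Add(Rational(71, 2), m), -1)))
Pow(Add(Function('p')(126, 207), 16042), Rational(1, 2)) = Pow(Add(Mul(48, 126, Pow(Add(71, Mul(2, 207)), -1)), 16042), Rational(1, 2)) = Pow(Add(Mul(48, 126, Pow(Add(71, 414), -1)), 16042), Rational(1, 2)) = Pow(Add(Mul(48, 126, Pow(485, -1)), 16042), Rational(1, 2)) = Pow(Add(Mul(48, 126, Rational(1, 485)), 16042), Rational(1, 2)) = Pow(Add(Rational(6048, 485), 16042), Rational(1, 2)) = Pow(Rational(7786418, 485), Rational(1, 2)) = Mul(Rational(1, 485), Pow(3776412730, Rational(1, 2)))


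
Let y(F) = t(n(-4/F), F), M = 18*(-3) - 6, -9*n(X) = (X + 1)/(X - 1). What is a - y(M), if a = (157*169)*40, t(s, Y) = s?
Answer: 66863152/63 ≈ 1.0613e+6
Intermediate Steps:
n(X) = -(1 + X)/(9*(-1 + X)) (n(X) = -(X + 1)/(9*(X - 1)) = -(1 + X)/(9*(-1 + X)))
M = -60 (M = -54 - 6 = -60)
y(F) = (-1 + 4/F)/(9*(-1 - 4/F)) (y(F) = (-1 - (-4)/F)/(9*(-1 - 4/F)) = (-1 + 4/F)/(9*(-1 - 4/F)))
a = 1061320 (a = 26533*40 = 1061320)
a - y(M) = 1061320 - (-4 - 60)/(9*(4 - 60)) = 1061320 - (-64)/(9*(-56)) = 1061320 - (-1)*(-64)/(9*56) = 1061320 - 1*8/63 = 1061320 - 8/63 = 66863152/63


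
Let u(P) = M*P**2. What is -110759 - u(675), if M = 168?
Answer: -76655759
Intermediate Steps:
u(P) = 168*P**2
-110759 - u(675) = -110759 - 168*675**2 = -110759 - 168*455625 = -110759 - 1*76545000 = -110759 - 76545000 = -76655759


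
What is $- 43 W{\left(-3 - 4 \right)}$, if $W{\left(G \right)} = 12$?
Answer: $-516$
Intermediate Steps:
$- 43 W{\left(-3 - 4 \right)} = \left(-43\right) 12 = -516$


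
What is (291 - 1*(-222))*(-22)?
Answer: -11286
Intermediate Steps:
(291 - 1*(-222))*(-22) = (291 + 222)*(-22) = 513*(-22) = -11286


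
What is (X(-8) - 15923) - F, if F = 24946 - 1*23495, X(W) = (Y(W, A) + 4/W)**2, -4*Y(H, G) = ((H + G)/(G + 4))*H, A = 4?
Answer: -69487/4 ≈ -17372.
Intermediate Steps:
Y(H, G) = -H*(G + H)/(4*(4 + G)) (Y(H, G) = -(H + G)/(G + 4)*H/4 = -(G + H)/(4 + G)*H/4 = -H*(G + H)/(4*(4 + G)))
X(W) = (4/W - W*(4 + W)/32)**2 (X(W) = (-W*(4 + W)/(16 + 4*4) + 4/W)**2 = (-W*(4 + W)/(16 + 16) + 4/W)**2 = (-1*W*(4 + W)/32 + 4/W)**2 = (-1*W*1/32*(4 + W) + 4/W)**2 = (-W*(4 + W)/32 + 4/W)**2 = (4/W - W*(4 + W)/32)**2)
F = 1451 (F = 24946 - 23495 = 1451)
(X(-8) - 15923) - F = ((1/1024)*(-128 + (-8)**2*(4 - 8))**2/(-8)**2 - 15923) - 1*1451 = ((1/1024)*(1/64)*(-128 + 64*(-4))**2 - 15923) - 1451 = ((1/1024)*(1/64)*(-128 - 256)**2 - 15923) - 1451 = ((1/1024)*(1/64)*(-384)**2 - 15923) - 1451 = ((1/1024)*(1/64)*147456 - 15923) - 1451 = (9/4 - 15923) - 1451 = -63683/4 - 1451 = -69487/4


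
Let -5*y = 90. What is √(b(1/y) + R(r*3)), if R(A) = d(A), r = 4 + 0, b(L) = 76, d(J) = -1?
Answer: 5*√3 ≈ 8.6602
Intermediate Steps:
y = -18 (y = -⅕*90 = -18)
r = 4
R(A) = -1
√(b(1/y) + R(r*3)) = √(76 - 1) = √75 = 5*√3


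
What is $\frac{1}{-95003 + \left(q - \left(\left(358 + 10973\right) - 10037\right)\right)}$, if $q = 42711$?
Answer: $- \frac{1}{53586} \approx -1.8662 \cdot 10^{-5}$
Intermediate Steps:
$\frac{1}{-95003 + \left(q - \left(\left(358 + 10973\right) - 10037\right)\right)} = \frac{1}{-95003 + \left(42711 - \left(\left(358 + 10973\right) - 10037\right)\right)} = \frac{1}{-95003 + \left(42711 - \left(11331 - 10037\right)\right)} = \frac{1}{-95003 + \left(42711 - 1294\right)} = \frac{1}{-95003 + 41417} = \frac{1}{-53586} = - \frac{1}{53586}$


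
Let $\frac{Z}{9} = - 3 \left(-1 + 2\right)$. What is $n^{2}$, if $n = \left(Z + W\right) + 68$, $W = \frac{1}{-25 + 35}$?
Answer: $\frac{168921}{100} \approx 1689.2$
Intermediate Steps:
$W = \frac{1}{10} \approx 0.1$
$Z = -27$ ($Z = 9 \left(- 3 \left(-1 + 2\right)\right) = 9 \left(\left(-3\right) 1\right) = 9 \left(-3\right) = -27$)
$n = \frac{411}{10}$ ($n = \left(-27 + \frac{1}{10}\right) + 68 = - \frac{269}{10} + 68 = \frac{411}{10} \approx 41.1$)
$n^{2} = \left(\frac{411}{10}\right)^{2} = \frac{168921}{100}$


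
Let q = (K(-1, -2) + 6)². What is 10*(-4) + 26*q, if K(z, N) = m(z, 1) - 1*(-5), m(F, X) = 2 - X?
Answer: 3704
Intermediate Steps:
K(z, N) = 6 (K(z, N) = (2 - 1*1) - 1*(-5) = (2 - 1) + 5 = 1 + 5 = 6)
q = 144 (q = (6 + 6)² = 12² = 144)
10*(-4) + 26*q = 10*(-4) + 26*144 = -40 + 3744 = 3704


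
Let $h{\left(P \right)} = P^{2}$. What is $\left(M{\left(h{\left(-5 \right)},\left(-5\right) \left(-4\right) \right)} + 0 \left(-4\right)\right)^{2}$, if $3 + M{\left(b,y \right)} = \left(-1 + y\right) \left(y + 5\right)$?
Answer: $222784$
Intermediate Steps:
$M{\left(b,y \right)} = -3 + \left(-1 + y\right) \left(5 + y\right)$ ($M{\left(b,y \right)} = -3 + \left(-1 + y\right) \left(y + 5\right) = -3 + \left(-1 + y\right) \left(5 + y\right)$)
$\left(M{\left(h{\left(-5 \right)},\left(-5\right) \left(-4\right) \right)} + 0 \left(-4\right)\right)^{2} = \left(\left(-8 + \left(\left(-5\right) \left(-4\right)\right)^{2} + 4 \left(\left(-5\right) \left(-4\right)\right)\right) + 0 \left(-4\right)\right)^{2} = \left(\left(-8 + 20^{2} + 4 \cdot 20\right) + 0\right)^{2} = \left(\left(-8 + 400 + 80\right) + 0\right)^{2} = \left(472 + 0\right)^{2} = 472^{2} = 222784$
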